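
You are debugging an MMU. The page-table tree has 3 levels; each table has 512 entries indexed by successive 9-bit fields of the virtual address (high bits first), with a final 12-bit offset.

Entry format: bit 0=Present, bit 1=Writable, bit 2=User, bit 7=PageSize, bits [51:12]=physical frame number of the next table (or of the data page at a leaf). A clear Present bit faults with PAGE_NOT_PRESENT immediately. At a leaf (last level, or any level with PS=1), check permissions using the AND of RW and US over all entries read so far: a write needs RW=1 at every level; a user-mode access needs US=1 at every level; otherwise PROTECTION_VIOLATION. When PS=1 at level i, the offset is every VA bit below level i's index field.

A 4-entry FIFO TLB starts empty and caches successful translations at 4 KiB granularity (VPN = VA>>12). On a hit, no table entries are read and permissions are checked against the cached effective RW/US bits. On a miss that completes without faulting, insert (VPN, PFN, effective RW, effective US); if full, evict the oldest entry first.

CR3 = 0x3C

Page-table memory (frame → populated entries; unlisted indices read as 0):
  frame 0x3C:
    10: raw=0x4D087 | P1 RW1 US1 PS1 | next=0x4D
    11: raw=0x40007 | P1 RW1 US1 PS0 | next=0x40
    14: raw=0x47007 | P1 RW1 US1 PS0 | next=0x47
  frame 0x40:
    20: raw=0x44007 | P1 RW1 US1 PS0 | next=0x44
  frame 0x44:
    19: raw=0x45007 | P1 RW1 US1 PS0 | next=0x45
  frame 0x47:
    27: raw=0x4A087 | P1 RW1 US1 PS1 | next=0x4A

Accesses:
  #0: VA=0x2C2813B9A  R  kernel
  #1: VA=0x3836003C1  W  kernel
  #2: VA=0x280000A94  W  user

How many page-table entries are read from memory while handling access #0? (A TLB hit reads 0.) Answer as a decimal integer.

Walk each access:
#0 VA=0x2C2813B9A (r,kernel):
  lvl0: tbl 0x3C, slot 11 ⇒ 0x40007 (P1/RW1/US1/PS0)
  lvl1: tbl 0x40, slot 20 ⇒ 0x44007 (P1/RW1/US1/PS0)
  lvl2: tbl 0x44, slot 19 ⇒ 0x45007 (P1/RW1/US1/PS0)
  ⇒ phys 0x45B9A  [3 reads]
#1 VA=0x3836003C1 (w,kernel):
  lvl0: tbl 0x3C, slot 14 ⇒ 0x47007 (P1/RW1/US1/PS0)
  lvl1: tbl 0x47, slot 27 ⇒ 0x4A087 (P1/RW1/US1/PS1)
  ⇒ phys 0x4A3C1 (huge @L1)  [2 reads]
#2 VA=0x280000A94 (w,user):
  lvl0: tbl 0x3C, slot 10 ⇒ 0x4D087 (P1/RW1/US1/PS1)
  ⇒ phys 0x4DA94 (huge @L0)  [1 reads]

Entries read for #0: 3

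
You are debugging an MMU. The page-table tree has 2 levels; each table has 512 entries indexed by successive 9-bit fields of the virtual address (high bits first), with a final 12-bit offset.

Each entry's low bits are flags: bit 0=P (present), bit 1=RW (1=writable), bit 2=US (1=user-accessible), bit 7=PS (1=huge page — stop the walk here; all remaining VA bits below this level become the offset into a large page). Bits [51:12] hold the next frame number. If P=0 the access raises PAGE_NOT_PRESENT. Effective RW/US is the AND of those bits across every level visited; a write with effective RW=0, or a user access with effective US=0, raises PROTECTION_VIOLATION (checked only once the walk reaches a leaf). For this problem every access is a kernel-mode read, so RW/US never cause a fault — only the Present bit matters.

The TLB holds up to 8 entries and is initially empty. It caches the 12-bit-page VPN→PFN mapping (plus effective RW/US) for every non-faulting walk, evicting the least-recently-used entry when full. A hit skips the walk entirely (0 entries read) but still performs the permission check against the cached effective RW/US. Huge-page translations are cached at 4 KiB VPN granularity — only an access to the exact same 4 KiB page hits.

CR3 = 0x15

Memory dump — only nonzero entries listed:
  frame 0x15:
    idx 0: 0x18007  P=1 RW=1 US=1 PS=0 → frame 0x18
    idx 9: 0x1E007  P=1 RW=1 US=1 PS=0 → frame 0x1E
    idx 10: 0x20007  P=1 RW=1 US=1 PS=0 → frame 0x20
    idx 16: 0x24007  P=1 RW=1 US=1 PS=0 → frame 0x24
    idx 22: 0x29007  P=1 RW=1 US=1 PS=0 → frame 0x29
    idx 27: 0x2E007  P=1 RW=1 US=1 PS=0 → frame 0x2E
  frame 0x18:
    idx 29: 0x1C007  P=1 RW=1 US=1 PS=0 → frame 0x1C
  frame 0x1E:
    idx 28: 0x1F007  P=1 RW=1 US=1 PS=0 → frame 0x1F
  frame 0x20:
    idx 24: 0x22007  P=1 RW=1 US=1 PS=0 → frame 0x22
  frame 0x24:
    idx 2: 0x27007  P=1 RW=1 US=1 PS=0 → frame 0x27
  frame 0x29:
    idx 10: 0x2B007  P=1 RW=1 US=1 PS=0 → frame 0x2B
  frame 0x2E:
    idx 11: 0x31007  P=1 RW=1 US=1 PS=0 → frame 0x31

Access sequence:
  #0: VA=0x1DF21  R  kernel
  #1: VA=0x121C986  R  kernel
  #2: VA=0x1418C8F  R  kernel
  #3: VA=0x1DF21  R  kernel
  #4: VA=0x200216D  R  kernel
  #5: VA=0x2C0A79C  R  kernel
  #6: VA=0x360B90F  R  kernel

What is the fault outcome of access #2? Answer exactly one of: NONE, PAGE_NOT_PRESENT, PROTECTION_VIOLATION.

Per-access translation:
#0 VA=0x1DF21 (r,kernel):
  [0] read 0x15 idx=0: raw=0x18007 flags P=1 W=1 U=1 S=0
  [1] read 0x18 idx=29: raw=0x1C007 flags P=1 W=1 U=1 S=0
  ⇒ phys 0x1CF21  [2 reads]
#1 VA=0x121C986 (r,kernel):
  [0] read 0x15 idx=9: raw=0x1E007 flags P=1 W=1 U=1 S=0
  [1] read 0x1E idx=28: raw=0x1F007 flags P=1 W=1 U=1 S=0
  ⇒ phys 0x1F986  [2 reads]
#2 VA=0x1418C8F (r,kernel):
  [0] read 0x15 idx=10: raw=0x20007 flags P=1 W=1 U=1 S=0
  [1] read 0x20 idx=24: raw=0x22007 flags P=1 W=1 U=1 S=0
  ⇒ phys 0x22C8F  [2 reads]
#3 VA=0x1DF21 (r,kernel):
  TLB hit vpn=0x1D → PA=0x1CF21
#4 VA=0x200216D (r,kernel):
  [0] read 0x15 idx=16: raw=0x24007 flags P=1 W=1 U=1 S=0
  [1] read 0x24 idx=2: raw=0x27007 flags P=1 W=1 U=1 S=0
  ⇒ phys 0x2716D  [2 reads]
#5 VA=0x2C0A79C (r,kernel):
  [0] read 0x15 idx=22: raw=0x29007 flags P=1 W=1 U=1 S=0
  [1] read 0x29 idx=10: raw=0x2B007 flags P=1 W=1 U=1 S=0
  ⇒ phys 0x2B79C  [2 reads]
#6 VA=0x360B90F (r,kernel):
  [0] read 0x15 idx=27: raw=0x2E007 flags P=1 W=1 U=1 S=0
  [1] read 0x2E idx=11: raw=0x31007 flags P=1 W=1 U=1 S=0
  ⇒ phys 0x3190F  [2 reads]

Access #2 fault: NONE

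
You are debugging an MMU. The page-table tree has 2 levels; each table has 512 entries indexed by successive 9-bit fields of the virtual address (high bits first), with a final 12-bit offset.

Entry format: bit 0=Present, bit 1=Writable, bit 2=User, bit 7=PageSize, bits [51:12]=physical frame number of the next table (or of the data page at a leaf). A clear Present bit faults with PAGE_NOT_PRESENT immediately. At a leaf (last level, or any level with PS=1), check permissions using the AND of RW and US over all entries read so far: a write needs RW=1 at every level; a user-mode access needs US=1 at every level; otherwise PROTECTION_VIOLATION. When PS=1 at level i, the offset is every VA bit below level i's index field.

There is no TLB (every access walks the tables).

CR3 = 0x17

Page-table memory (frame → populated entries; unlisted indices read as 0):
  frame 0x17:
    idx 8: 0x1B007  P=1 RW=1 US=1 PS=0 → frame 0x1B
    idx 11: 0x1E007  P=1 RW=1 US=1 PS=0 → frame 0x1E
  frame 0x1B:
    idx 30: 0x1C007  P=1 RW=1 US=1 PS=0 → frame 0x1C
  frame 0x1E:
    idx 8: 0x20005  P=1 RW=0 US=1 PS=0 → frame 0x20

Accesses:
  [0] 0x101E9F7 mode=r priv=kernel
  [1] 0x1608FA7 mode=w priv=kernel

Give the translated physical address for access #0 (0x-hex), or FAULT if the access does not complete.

Walk each access:
#0 VA=0x101E9F7 (r,kernel):
  L0 @0x17[8] → 0x1B007  P=1,RW=1,US=1,PS=0
  L1 @0x1B[30] → 0x1C007  P=1,RW=1,US=1,PS=0
  ⇒ phys 0x1C9F7  [2 reads]
#1 VA=0x1608FA7 (w,kernel):
  L0 @0x17[11] → 0x1E007  P=1,RW=1,US=1,PS=0
  L1 @0x1E[8] → 0x20005  P=1,RW=0,US=1,PS=0
  → PROTECTION_VIOLATION  (2 entries read)

Access #0 PA: 0x1C9F7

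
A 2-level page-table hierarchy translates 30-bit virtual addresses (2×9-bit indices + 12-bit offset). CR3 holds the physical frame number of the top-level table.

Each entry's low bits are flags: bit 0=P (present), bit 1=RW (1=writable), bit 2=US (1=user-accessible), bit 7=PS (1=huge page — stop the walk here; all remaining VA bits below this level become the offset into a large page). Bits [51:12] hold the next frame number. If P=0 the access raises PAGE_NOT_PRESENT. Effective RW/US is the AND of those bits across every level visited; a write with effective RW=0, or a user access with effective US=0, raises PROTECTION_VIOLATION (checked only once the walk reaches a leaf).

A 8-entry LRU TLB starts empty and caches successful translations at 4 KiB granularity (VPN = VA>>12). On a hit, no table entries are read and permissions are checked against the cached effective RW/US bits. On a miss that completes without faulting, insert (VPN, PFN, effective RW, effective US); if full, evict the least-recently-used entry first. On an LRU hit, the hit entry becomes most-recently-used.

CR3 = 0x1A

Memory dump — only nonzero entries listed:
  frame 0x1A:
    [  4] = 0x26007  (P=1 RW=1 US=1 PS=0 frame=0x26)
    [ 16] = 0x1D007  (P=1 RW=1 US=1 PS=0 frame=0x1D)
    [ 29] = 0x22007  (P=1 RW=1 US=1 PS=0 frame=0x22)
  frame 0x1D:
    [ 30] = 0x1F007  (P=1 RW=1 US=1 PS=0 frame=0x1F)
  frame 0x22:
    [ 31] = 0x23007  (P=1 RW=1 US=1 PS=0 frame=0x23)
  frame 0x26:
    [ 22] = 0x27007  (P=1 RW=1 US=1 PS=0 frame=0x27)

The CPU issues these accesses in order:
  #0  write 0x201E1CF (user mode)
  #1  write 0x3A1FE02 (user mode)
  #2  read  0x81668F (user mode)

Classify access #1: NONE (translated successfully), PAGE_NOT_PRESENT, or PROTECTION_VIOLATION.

Per-access translation:
#0 VA=0x201E1CF (w,user):
  [0] read 0x1A idx=16: raw=0x1D007 flags P=1 W=1 U=1 S=0
  [1] read 0x1D idx=30: raw=0x1F007 flags P=1 W=1 U=1 S=0
  ⇒ phys 0x1F1CF  [2 reads]
#1 VA=0x3A1FE02 (w,user):
  [0] read 0x1A idx=29: raw=0x22007 flags P=1 W=1 U=1 S=0
  [1] read 0x22 idx=31: raw=0x23007 flags P=1 W=1 U=1 S=0
  ⇒ phys 0x23E02  [2 reads]
#2 VA=0x81668F (r,user):
  [0] read 0x1A idx=4: raw=0x26007 flags P=1 W=1 U=1 S=0
  [1] read 0x26 idx=22: raw=0x27007 flags P=1 W=1 U=1 S=0
  ⇒ phys 0x2768F  [2 reads]

Access #1 fault: NONE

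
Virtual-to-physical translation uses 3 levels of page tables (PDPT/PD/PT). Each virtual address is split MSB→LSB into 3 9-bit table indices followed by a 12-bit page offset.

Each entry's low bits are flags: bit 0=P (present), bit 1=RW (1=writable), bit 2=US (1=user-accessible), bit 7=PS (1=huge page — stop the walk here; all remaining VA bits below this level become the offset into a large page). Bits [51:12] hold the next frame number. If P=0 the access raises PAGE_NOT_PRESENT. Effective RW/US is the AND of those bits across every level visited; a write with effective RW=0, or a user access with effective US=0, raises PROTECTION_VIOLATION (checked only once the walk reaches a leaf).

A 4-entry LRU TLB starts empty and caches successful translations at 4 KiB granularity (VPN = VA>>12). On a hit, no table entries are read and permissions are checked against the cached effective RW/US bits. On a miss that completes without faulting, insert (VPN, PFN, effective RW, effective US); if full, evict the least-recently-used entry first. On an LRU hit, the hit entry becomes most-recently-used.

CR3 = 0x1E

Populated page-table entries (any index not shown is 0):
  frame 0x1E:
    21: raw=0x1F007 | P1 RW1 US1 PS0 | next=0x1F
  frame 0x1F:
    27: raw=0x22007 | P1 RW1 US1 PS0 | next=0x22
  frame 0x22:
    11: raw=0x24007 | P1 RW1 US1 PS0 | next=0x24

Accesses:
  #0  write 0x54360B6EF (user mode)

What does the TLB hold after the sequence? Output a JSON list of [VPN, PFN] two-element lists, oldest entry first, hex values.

Per-access translation:
#0 VA=0x54360B6EF (w,user):
  lvl0: tbl 0x1E, slot 21 ⇒ 0x1F007 (P1/RW1/US1/PS0)
  lvl1: tbl 0x1F, slot 27 ⇒ 0x22007 (P1/RW1/US1/PS0)
  lvl2: tbl 0x22, slot 11 ⇒ 0x24007 (P1/RW1/US1/PS0)
  ⇒ phys 0x246EF  [3 reads]

TLB: [["0x54360B", "0x24"]]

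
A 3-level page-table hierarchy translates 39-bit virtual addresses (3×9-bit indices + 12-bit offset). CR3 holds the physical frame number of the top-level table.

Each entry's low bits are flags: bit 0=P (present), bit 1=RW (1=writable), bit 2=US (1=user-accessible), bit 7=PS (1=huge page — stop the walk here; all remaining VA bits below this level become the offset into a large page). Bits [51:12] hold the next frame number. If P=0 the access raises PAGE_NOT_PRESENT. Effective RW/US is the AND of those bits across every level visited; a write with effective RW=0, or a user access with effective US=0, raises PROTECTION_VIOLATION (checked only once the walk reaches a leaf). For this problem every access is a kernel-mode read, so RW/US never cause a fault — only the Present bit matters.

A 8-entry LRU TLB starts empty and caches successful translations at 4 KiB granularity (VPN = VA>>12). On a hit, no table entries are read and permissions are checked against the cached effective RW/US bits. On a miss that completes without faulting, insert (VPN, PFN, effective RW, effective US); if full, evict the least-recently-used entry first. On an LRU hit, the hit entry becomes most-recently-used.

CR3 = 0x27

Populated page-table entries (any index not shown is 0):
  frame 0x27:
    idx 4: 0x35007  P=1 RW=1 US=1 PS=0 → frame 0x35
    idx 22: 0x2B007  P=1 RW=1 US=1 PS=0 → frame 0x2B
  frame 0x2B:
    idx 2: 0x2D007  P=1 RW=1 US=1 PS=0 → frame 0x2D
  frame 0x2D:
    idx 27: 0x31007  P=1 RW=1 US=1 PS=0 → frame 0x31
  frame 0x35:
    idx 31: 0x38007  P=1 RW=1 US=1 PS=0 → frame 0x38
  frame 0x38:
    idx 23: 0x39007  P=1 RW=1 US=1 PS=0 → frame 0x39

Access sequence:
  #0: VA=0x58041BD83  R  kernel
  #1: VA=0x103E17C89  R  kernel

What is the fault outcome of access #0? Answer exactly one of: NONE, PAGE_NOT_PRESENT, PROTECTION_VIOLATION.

Walk each access:
#0 VA=0x58041BD83 (r,kernel):
  L0: frame=0x27 idx=22 entry=0x2B007 [P=1 RW=1 US=1 PS=0]
  L1: frame=0x2B idx=2 entry=0x2D007 [P=1 RW=1 US=1 PS=0]
  L2: frame=0x2D idx=27 entry=0x31007 [P=1 RW=1 US=1 PS=0]
  ⇒ phys 0x31D83  [3 reads]
#1 VA=0x103E17C89 (r,kernel):
  L0: frame=0x27 idx=4 entry=0x35007 [P=1 RW=1 US=1 PS=0]
  L1: frame=0x35 idx=31 entry=0x38007 [P=1 RW=1 US=1 PS=0]
  L2: frame=0x38 idx=23 entry=0x39007 [P=1 RW=1 US=1 PS=0]
  ⇒ phys 0x39C89  [3 reads]

Access #0 fault: NONE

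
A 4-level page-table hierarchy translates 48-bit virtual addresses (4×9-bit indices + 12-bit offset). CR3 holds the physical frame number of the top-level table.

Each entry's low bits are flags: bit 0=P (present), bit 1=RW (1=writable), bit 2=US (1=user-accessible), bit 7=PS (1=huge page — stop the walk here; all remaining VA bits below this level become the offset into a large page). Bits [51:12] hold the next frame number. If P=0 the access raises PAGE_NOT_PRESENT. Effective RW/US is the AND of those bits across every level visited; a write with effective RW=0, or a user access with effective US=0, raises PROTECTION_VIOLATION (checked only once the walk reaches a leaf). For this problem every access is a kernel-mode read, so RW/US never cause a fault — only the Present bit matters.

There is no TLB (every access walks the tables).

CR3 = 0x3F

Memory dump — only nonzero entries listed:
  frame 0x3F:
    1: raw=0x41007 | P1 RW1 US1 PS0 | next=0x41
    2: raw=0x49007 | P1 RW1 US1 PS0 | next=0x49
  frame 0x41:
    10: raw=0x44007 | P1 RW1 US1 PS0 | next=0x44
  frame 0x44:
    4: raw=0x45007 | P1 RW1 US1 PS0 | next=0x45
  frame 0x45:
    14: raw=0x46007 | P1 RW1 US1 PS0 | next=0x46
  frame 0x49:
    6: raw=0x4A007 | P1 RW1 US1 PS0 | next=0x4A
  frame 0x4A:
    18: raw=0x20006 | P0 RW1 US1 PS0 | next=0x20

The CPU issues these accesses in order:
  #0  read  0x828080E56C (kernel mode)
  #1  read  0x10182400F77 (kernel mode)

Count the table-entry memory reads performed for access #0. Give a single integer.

Trace:
#0 VA=0x828080E56C (r,kernel):
  L0: frame=0x3F idx=1 entry=0x41007 [P=1 RW=1 US=1 PS=0]
  L1: frame=0x41 idx=10 entry=0x44007 [P=1 RW=1 US=1 PS=0]
  L2: frame=0x44 idx=4 entry=0x45007 [P=1 RW=1 US=1 PS=0]
  L3: frame=0x45 idx=14 entry=0x46007 [P=1 RW=1 US=1 PS=0]
  → PA=0x4656C  (4 entries read)
#1 VA=0x10182400F77 (r,kernel):
  L0: frame=0x3F idx=2 entry=0x49007 [P=1 RW=1 US=1 PS=0]
  L1: frame=0x49 idx=6 entry=0x4A007 [P=1 RW=1 US=1 PS=0]
  L2: frame=0x4A idx=18 entry=0x20006 [P=0 RW=1 US=1 PS=0]
  ⇒ fault: PAGE_NOT_PRESENT  — 3 lookups

Entries read for #0: 4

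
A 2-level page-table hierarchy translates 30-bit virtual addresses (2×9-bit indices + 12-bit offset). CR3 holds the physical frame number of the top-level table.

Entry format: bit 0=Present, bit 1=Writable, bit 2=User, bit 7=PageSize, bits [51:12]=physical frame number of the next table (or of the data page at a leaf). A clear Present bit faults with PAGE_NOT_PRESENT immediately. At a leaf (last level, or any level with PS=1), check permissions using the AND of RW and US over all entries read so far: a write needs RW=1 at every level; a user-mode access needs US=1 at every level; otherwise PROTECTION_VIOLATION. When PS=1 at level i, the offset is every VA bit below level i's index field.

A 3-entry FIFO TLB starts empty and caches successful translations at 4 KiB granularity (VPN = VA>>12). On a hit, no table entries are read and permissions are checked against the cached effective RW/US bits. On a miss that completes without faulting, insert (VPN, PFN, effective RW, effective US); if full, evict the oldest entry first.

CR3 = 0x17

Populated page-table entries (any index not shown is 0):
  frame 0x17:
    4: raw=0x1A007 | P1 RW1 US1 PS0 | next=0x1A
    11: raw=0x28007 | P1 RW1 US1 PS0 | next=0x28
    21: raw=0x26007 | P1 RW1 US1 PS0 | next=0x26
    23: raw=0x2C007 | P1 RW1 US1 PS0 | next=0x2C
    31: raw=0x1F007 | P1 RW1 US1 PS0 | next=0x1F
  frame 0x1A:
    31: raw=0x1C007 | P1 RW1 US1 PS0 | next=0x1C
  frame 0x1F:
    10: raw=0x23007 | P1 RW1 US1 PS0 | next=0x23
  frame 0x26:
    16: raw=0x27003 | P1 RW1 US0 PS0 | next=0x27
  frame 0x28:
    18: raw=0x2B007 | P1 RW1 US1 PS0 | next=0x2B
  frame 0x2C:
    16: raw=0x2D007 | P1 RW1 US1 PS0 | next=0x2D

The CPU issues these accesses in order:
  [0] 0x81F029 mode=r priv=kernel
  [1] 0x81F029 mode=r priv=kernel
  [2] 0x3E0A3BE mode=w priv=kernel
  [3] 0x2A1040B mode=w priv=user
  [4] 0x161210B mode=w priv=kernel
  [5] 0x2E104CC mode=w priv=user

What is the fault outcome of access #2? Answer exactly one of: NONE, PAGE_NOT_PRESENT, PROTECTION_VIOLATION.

Walk each access:
#0 VA=0x81F029 (r,kernel):
  [0] read 0x17 idx=4: raw=0x1A007 flags P=1 W=1 U=1 S=0
  [1] read 0x1A idx=31: raw=0x1C007 flags P=1 W=1 U=1 S=0
  ⇒ phys 0x1C029  [2 reads]
#1 VA=0x81F029 (r,kernel):
  TLB hit vpn=0x81F → PA=0x1C029
#2 VA=0x3E0A3BE (w,kernel):
  [0] read 0x17 idx=31: raw=0x1F007 flags P=1 W=1 U=1 S=0
  [1] read 0x1F idx=10: raw=0x23007 flags P=1 W=1 U=1 S=0
  ⇒ phys 0x233BE  [2 reads]
#3 VA=0x2A1040B (w,user):
  [0] read 0x17 idx=21: raw=0x26007 flags P=1 W=1 U=1 S=0
  [1] read 0x26 idx=16: raw=0x27003 flags P=1 W=1 U=0 S=0
  → PROTECTION_VIOLATION  (2 entries read)
#4 VA=0x161210B (w,kernel):
  [0] read 0x17 idx=11: raw=0x28007 flags P=1 W=1 U=1 S=0
  [1] read 0x28 idx=18: raw=0x2B007 flags P=1 W=1 U=1 S=0
  ⇒ phys 0x2B10B  [2 reads]
#5 VA=0x2E104CC (w,user):
  [0] read 0x17 idx=23: raw=0x2C007 flags P=1 W=1 U=1 S=0
  [1] read 0x2C idx=16: raw=0x2D007 flags P=1 W=1 U=1 S=0
  ⇒ phys 0x2D4CC  [2 reads]

Access #2 fault: NONE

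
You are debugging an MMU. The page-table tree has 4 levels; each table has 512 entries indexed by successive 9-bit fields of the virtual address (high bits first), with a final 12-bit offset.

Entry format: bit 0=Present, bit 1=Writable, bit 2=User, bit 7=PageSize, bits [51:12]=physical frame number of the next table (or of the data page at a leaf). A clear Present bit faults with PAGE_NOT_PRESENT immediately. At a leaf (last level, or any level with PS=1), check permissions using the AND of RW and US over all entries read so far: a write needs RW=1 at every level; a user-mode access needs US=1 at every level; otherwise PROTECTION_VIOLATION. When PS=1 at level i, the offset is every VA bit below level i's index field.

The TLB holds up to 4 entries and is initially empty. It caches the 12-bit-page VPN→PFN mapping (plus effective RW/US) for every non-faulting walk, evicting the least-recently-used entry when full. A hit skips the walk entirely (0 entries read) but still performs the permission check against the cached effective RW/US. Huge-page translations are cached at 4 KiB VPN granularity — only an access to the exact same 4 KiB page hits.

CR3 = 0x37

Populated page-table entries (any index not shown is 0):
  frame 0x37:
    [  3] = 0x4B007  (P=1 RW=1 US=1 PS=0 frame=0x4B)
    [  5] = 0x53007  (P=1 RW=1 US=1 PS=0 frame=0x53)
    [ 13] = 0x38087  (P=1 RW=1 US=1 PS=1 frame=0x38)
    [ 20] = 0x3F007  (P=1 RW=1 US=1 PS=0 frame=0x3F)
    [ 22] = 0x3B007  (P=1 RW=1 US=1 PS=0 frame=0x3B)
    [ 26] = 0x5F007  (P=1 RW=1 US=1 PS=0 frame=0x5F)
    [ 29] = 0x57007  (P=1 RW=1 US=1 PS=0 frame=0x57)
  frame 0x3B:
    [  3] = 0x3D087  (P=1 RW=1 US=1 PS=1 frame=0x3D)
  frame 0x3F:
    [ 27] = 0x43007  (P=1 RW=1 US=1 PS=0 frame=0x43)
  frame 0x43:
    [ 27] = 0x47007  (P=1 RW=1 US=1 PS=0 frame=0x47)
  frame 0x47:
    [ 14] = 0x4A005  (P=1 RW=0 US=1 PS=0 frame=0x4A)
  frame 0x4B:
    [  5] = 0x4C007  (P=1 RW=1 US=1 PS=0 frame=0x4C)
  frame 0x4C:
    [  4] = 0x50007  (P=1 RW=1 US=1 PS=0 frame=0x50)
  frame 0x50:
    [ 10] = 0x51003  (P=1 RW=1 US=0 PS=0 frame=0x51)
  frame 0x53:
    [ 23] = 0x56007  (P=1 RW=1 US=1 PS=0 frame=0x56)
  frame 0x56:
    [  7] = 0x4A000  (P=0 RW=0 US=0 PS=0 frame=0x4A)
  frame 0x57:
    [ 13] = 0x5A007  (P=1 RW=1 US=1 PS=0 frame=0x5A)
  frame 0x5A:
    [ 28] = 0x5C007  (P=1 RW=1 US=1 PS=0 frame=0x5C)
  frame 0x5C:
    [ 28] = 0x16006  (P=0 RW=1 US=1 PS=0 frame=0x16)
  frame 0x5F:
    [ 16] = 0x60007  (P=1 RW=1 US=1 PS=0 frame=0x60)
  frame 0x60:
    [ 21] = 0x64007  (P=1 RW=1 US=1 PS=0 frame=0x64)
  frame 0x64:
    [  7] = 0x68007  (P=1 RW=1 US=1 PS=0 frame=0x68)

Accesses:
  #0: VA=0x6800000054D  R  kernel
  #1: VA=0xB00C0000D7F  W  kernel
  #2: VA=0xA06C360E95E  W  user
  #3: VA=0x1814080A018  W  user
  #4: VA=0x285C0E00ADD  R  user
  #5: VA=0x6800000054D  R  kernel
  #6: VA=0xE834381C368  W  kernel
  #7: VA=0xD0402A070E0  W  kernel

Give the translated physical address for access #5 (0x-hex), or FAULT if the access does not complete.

Per-access translation:
#0 VA=0x6800000054D (r,kernel):
  lvl0: tbl 0x37, slot 13 ⇒ 0x38087 (P1/RW1/US1/PS1)
  ⇒ phys 0x3854D (huge @L0)  [1 reads]
#1 VA=0xB00C0000D7F (w,kernel):
  lvl0: tbl 0x37, slot 22 ⇒ 0x3B007 (P1/RW1/US1/PS0)
  lvl1: tbl 0x3B, slot 3 ⇒ 0x3D087 (P1/RW1/US1/PS1)
  ⇒ phys 0x3DD7F (huge @L1)  [2 reads]
#2 VA=0xA06C360E95E (w,user):
  lvl0: tbl 0x37, slot 20 ⇒ 0x3F007 (P1/RW1/US1/PS0)
  lvl1: tbl 0x3F, slot 27 ⇒ 0x43007 (P1/RW1/US1/PS0)
  lvl2: tbl 0x43, slot 27 ⇒ 0x47007 (P1/RW1/US1/PS0)
  lvl3: tbl 0x47, slot 14 ⇒ 0x4A005 (P1/RW0/US1/PS0)
  → PROTECTION_VIOLATION  (4 entries read)
#3 VA=0x1814080A018 (w,user):
  lvl0: tbl 0x37, slot 3 ⇒ 0x4B007 (P1/RW1/US1/PS0)
  lvl1: tbl 0x4B, slot 5 ⇒ 0x4C007 (P1/RW1/US1/PS0)
  lvl2: tbl 0x4C, slot 4 ⇒ 0x50007 (P1/RW1/US1/PS0)
  lvl3: tbl 0x50, slot 10 ⇒ 0x51003 (P1/RW1/US0/PS0)
  → PROTECTION_VIOLATION  (4 entries read)
#4 VA=0x285C0E00ADD (r,user):
  lvl0: tbl 0x37, slot 5 ⇒ 0x53007 (P1/RW1/US1/PS0)
  lvl1: tbl 0x53, slot 23 ⇒ 0x56007 (P1/RW1/US1/PS0)
  lvl2: tbl 0x56, slot 7 ⇒ 0x4A000 (P0/RW0/US0/PS0)
  → PAGE_NOT_PRESENT  (3 entries read)
#5 VA=0x6800000054D (r,kernel):
  TLB hit vpn=0x68000000 → PA=0x3854D
#6 VA=0xE834381C368 (w,kernel):
  lvl0: tbl 0x37, slot 29 ⇒ 0x57007 (P1/RW1/US1/PS0)
  lvl1: tbl 0x57, slot 13 ⇒ 0x5A007 (P1/RW1/US1/PS0)
  lvl2: tbl 0x5A, slot 28 ⇒ 0x5C007 (P1/RW1/US1/PS0)
  lvl3: tbl 0x5C, slot 28 ⇒ 0x16006 (P0/RW1/US1/PS0)
  → PAGE_NOT_PRESENT  (4 entries read)
#7 VA=0xD0402A070E0 (w,kernel):
  lvl0: tbl 0x37, slot 26 ⇒ 0x5F007 (P1/RW1/US1/PS0)
  lvl1: tbl 0x5F, slot 16 ⇒ 0x60007 (P1/RW1/US1/PS0)
  lvl2: tbl 0x60, slot 21 ⇒ 0x64007 (P1/RW1/US1/PS0)
  lvl3: tbl 0x64, slot 7 ⇒ 0x68007 (P1/RW1/US1/PS0)
  ⇒ phys 0x680E0  [4 reads]

Access #5 PA: 0x3854D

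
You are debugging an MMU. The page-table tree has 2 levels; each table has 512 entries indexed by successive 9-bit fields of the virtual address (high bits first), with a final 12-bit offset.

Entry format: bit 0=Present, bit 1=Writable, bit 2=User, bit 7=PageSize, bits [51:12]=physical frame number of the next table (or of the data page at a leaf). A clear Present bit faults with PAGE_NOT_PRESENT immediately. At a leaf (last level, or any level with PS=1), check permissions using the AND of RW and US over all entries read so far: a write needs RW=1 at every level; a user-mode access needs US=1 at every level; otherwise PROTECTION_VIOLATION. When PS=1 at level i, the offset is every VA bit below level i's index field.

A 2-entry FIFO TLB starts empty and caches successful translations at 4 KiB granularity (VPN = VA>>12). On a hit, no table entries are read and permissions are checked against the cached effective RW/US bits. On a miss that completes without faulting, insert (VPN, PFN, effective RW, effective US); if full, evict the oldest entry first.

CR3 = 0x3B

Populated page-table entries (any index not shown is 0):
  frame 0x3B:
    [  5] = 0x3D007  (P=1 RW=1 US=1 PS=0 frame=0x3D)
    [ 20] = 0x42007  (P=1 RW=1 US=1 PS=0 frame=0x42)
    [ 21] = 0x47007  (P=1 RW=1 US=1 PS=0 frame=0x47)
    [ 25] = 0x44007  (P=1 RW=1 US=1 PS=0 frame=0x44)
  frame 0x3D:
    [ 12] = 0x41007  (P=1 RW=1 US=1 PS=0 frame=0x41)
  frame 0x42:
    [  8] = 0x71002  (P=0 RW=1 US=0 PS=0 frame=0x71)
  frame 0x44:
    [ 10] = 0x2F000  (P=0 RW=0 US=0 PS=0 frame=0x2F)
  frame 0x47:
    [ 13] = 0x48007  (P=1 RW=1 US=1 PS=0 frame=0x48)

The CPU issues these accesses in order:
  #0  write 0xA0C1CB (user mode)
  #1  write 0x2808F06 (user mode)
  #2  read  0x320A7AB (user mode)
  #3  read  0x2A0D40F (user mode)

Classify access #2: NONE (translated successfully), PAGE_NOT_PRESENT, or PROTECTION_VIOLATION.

Trace:
#0 VA=0xA0C1CB (w,user):
  lvl0: tbl 0x3B, slot 5 ⇒ 0x3D007 (P1/RW1/US1/PS0)
  lvl1: tbl 0x3D, slot 12 ⇒ 0x41007 (P1/RW1/US1/PS0)
  ✓ 0x411CB  — 2 lookups
#1 VA=0x2808F06 (w,user):
  lvl0: tbl 0x3B, slot 20 ⇒ 0x42007 (P1/RW1/US1/PS0)
  lvl1: tbl 0x42, slot 8 ⇒ 0x71002 (P0/RW1/US0/PS0)
  ✗ PAGE_NOT_PRESENT  [2 reads]
#2 VA=0x320A7AB (r,user):
  lvl0: tbl 0x3B, slot 25 ⇒ 0x44007 (P1/RW1/US1/PS0)
  lvl1: tbl 0x44, slot 10 ⇒ 0x2F000 (P0/RW0/US0/PS0)
  ✗ PAGE_NOT_PRESENT  [2 reads]
#3 VA=0x2A0D40F (r,user):
  lvl0: tbl 0x3B, slot 21 ⇒ 0x47007 (P1/RW1/US1/PS0)
  lvl1: tbl 0x47, slot 13 ⇒ 0x48007 (P1/RW1/US1/PS0)
  ✓ 0x4840F  — 2 lookups

Access #2 fault: PAGE_NOT_PRESENT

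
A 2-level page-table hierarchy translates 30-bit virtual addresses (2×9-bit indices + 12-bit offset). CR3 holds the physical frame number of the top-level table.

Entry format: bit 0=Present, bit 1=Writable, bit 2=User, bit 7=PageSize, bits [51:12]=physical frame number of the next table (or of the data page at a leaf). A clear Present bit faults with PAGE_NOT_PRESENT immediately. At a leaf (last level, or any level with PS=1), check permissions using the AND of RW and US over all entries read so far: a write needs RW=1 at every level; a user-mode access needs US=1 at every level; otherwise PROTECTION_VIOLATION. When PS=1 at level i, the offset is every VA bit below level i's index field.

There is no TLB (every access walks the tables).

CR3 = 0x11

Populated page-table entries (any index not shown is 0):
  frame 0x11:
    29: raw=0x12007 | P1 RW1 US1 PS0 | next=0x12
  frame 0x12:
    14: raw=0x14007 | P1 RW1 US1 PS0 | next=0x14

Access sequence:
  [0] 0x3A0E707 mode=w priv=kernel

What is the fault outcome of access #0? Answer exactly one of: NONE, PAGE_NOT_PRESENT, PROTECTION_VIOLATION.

Walk each access:
#0 VA=0x3A0E707 (w,kernel):
  lvl0: tbl 0x11, slot 29 ⇒ 0x12007 (P1/RW1/US1/PS0)
  lvl1: tbl 0x12, slot 14 ⇒ 0x14007 (P1/RW1/US1/PS0)
  ⇒ phys 0x14707  [2 reads]

Access #0 fault: NONE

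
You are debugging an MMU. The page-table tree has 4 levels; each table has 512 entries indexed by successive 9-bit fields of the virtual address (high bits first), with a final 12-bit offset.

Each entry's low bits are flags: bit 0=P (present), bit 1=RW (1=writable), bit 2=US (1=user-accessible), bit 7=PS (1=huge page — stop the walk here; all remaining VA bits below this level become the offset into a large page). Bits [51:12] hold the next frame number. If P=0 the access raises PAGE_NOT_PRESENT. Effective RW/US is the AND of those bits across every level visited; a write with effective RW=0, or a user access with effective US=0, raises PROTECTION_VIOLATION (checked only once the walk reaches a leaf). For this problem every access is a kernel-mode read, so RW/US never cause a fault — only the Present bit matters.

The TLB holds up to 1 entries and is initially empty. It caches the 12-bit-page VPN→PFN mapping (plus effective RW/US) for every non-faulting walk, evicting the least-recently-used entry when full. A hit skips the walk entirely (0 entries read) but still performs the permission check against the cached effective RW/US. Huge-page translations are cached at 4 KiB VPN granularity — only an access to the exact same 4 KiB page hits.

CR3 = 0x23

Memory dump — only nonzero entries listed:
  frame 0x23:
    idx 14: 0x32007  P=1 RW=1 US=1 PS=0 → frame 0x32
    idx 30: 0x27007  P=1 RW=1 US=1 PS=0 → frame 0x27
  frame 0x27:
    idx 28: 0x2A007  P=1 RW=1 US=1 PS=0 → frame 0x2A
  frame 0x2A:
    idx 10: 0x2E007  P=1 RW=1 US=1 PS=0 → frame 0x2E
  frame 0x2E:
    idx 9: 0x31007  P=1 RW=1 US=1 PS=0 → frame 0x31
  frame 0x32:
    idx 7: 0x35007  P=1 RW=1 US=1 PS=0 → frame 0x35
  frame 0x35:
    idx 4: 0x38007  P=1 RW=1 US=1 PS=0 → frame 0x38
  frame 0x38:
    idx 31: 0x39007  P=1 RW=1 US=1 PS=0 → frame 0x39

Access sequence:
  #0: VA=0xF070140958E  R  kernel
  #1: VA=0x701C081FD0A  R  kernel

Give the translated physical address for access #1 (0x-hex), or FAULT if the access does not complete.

Walk each access:
#0 VA=0xF070140958E (r,kernel):
  lvl0: tbl 0x23, slot 30 ⇒ 0x27007 (P1/RW1/US1/PS0)
  lvl1: tbl 0x27, slot 28 ⇒ 0x2A007 (P1/RW1/US1/PS0)
  lvl2: tbl 0x2A, slot 10 ⇒ 0x2E007 (P1/RW1/US1/PS0)
  lvl3: tbl 0x2E, slot 9 ⇒ 0x31007 (P1/RW1/US1/PS0)
  ⇒ phys 0x3158E  [4 reads]
#1 VA=0x701C081FD0A (r,kernel):
  lvl0: tbl 0x23, slot 14 ⇒ 0x32007 (P1/RW1/US1/PS0)
  lvl1: tbl 0x32, slot 7 ⇒ 0x35007 (P1/RW1/US1/PS0)
  lvl2: tbl 0x35, slot 4 ⇒ 0x38007 (P1/RW1/US1/PS0)
  lvl3: tbl 0x38, slot 31 ⇒ 0x39007 (P1/RW1/US1/PS0)
  ⇒ phys 0x39D0A  [4 reads]

Access #1 PA: 0x39D0A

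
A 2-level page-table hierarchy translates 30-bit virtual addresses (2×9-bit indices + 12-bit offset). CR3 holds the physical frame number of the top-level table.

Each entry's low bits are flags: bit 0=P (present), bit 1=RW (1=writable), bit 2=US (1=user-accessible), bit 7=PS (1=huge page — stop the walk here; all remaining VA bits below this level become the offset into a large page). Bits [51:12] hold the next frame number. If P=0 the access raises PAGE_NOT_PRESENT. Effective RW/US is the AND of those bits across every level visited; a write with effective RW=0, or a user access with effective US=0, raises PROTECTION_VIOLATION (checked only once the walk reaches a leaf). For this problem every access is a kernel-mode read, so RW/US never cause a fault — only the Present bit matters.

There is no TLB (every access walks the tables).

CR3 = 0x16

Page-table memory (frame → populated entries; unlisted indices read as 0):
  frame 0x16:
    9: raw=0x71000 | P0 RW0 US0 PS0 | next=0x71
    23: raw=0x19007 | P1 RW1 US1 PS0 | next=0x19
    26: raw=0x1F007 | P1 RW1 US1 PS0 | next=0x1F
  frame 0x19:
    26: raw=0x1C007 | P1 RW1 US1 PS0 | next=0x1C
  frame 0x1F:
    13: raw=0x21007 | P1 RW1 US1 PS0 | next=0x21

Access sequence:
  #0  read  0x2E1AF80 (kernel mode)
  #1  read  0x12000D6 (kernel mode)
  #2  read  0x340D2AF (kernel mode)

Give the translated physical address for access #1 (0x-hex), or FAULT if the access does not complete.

Per-access translation:
#0 VA=0x2E1AF80 (r,kernel):
  L0: frame=0x16 idx=23 entry=0x19007 [P=1 RW=1 US=1 PS=0]
  L1: frame=0x19 idx=26 entry=0x1C007 [P=1 RW=1 US=1 PS=0]
  → PA=0x1CF80  (2 entries read)
#1 VA=0x12000D6 (r,kernel):
  L0: frame=0x16 idx=9 entry=0x71000 [P=0 RW=0 US=0 PS=0]
  ⇒ fault: PAGE_NOT_PRESENT  — 1 lookups
#2 VA=0x340D2AF (r,kernel):
  L0: frame=0x16 idx=26 entry=0x1F007 [P=1 RW=1 US=1 PS=0]
  L1: frame=0x1F idx=13 entry=0x21007 [P=1 RW=1 US=1 PS=0]
  → PA=0x212AF  (2 entries read)

Access #1 PA: FAULT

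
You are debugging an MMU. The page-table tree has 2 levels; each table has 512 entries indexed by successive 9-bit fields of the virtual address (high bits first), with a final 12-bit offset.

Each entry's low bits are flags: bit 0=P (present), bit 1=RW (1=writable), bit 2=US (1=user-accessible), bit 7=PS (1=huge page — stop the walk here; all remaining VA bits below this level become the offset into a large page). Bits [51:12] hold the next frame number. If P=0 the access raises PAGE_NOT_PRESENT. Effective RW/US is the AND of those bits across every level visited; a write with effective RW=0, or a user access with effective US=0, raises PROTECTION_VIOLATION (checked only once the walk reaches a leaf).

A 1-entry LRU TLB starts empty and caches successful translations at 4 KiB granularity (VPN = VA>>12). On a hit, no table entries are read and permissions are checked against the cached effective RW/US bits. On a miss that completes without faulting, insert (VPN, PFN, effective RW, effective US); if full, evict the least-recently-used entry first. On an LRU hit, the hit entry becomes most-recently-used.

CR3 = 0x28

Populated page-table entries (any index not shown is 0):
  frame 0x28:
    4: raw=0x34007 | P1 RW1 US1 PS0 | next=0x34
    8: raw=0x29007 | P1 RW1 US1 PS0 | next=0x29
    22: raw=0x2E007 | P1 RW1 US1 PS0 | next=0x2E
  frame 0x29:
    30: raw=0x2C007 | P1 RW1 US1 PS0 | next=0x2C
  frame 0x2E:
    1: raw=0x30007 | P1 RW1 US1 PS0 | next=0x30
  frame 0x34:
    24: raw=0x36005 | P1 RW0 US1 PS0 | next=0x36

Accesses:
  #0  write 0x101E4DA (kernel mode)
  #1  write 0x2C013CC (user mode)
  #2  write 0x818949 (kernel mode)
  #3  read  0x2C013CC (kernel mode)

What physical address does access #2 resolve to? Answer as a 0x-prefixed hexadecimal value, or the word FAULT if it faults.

Walk each access:
#0 VA=0x101E4DA (w,kernel):
  [0] read 0x28 idx=8: raw=0x29007 flags P=1 W=1 U=1 S=0
  [1] read 0x29 idx=30: raw=0x2C007 flags P=1 W=1 U=1 S=0
  → PA=0x2C4DA  (2 entries read)
#1 VA=0x2C013CC (w,user):
  [0] read 0x28 idx=22: raw=0x2E007 flags P=1 W=1 U=1 S=0
  [1] read 0x2E idx=1: raw=0x30007 flags P=1 W=1 U=1 S=0
  → PA=0x303CC  (2 entries read)
#2 VA=0x818949 (w,kernel):
  [0] read 0x28 idx=4: raw=0x34007 flags P=1 W=1 U=1 S=0
  [1] read 0x34 idx=24: raw=0x36005 flags P=1 W=0 U=1 S=0
  → PROTECTION_VIOLATION  (2 entries read)
#3 VA=0x2C013CC (r,kernel):
  TLB hit vpn=0x2C01 → PA=0x303CC

Access #2 PA: FAULT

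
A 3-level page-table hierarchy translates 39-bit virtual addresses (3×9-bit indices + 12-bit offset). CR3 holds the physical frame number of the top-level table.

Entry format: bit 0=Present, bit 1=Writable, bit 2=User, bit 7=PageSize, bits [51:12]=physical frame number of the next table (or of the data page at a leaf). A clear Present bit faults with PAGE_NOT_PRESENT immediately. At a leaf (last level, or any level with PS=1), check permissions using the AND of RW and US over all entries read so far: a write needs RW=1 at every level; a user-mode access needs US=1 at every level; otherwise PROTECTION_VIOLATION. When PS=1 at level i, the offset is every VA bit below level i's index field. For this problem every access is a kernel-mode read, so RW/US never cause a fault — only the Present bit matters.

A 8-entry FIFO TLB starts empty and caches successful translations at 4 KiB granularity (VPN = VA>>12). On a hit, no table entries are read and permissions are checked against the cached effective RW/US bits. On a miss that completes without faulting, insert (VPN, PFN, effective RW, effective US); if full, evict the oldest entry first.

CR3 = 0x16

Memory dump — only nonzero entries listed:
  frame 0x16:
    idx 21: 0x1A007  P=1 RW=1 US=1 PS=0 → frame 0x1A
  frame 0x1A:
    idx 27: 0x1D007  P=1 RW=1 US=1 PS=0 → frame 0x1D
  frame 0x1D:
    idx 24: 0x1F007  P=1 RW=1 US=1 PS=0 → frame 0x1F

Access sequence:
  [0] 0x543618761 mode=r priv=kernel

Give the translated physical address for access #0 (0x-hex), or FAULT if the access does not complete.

Walk each access:
#0 VA=0x543618761 (r,kernel):
  lvl0: tbl 0x16, slot 21 ⇒ 0x1A007 (P1/RW1/US1/PS0)
  lvl1: tbl 0x1A, slot 27 ⇒ 0x1D007 (P1/RW1/US1/PS0)
  lvl2: tbl 0x1D, slot 24 ⇒ 0x1F007 (P1/RW1/US1/PS0)
  ⇒ phys 0x1F761  [3 reads]

Access #0 PA: 0x1F761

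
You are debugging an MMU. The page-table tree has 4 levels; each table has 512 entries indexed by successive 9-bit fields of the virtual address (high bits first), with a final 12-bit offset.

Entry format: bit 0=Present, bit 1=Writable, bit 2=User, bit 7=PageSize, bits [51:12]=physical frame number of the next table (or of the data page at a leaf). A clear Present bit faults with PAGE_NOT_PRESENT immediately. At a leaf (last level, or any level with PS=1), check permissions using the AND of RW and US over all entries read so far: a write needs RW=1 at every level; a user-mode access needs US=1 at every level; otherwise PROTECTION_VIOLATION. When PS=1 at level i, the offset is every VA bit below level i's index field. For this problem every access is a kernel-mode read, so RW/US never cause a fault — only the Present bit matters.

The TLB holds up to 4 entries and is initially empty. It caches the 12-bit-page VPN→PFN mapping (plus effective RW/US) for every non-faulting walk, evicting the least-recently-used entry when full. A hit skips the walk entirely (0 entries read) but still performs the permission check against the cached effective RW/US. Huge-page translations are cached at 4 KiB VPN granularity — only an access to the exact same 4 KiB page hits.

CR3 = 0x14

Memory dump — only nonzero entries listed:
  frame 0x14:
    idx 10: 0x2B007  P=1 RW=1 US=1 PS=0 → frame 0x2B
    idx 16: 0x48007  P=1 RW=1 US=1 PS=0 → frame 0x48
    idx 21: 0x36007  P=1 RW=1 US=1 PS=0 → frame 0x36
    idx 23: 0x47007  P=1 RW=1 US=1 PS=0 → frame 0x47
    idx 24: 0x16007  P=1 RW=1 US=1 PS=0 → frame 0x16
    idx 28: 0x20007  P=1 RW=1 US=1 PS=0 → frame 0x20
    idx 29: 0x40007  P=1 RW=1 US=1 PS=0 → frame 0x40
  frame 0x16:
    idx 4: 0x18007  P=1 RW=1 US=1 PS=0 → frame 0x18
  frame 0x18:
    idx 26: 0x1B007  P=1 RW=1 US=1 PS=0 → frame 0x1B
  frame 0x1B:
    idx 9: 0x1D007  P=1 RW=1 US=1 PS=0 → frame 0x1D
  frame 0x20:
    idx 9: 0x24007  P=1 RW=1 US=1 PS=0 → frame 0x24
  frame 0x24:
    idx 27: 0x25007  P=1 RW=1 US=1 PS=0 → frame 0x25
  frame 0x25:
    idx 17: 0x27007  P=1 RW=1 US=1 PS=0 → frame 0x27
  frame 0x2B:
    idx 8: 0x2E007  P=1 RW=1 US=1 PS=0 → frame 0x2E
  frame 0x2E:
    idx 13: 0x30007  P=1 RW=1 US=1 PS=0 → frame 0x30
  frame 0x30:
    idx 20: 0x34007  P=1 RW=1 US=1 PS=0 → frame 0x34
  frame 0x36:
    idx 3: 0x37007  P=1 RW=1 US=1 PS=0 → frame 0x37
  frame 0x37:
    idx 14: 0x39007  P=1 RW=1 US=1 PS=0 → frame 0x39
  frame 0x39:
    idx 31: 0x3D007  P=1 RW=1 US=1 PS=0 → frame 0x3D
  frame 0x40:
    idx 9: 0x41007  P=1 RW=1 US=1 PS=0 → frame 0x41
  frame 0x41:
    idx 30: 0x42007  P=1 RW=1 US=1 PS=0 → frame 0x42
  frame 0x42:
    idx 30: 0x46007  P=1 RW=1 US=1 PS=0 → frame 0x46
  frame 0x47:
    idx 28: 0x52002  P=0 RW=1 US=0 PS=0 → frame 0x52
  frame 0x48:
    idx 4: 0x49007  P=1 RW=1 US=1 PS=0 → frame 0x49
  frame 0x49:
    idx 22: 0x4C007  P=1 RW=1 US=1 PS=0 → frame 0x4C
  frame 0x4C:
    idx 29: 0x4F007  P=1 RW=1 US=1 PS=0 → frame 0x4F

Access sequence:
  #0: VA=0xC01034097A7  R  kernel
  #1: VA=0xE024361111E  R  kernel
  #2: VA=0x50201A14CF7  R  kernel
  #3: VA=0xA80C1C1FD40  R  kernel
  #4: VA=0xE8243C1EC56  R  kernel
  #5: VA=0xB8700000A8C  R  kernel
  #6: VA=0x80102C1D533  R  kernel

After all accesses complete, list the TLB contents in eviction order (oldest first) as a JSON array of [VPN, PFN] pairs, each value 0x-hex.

Per-access translation:
#0 VA=0xC01034097A7 (r,kernel):
  [0] read 0x14 idx=24: raw=0x16007 flags P=1 W=1 U=1 S=0
  [1] read 0x16 idx=4: raw=0x18007 flags P=1 W=1 U=1 S=0
  [2] read 0x18 idx=26: raw=0x1B007 flags P=1 W=1 U=1 S=0
  [3] read 0x1B idx=9: raw=0x1D007 flags P=1 W=1 U=1 S=0
  → PA=0x1D7A7  (4 entries read)
#1 VA=0xE024361111E (r,kernel):
  [0] read 0x14 idx=28: raw=0x20007 flags P=1 W=1 U=1 S=0
  [1] read 0x20 idx=9: raw=0x24007 flags P=1 W=1 U=1 S=0
  [2] read 0x24 idx=27: raw=0x25007 flags P=1 W=1 U=1 S=0
  [3] read 0x25 idx=17: raw=0x27007 flags P=1 W=1 U=1 S=0
  → PA=0x2711E  (4 entries read)
#2 VA=0x50201A14CF7 (r,kernel):
  [0] read 0x14 idx=10: raw=0x2B007 flags P=1 W=1 U=1 S=0
  [1] read 0x2B idx=8: raw=0x2E007 flags P=1 W=1 U=1 S=0
  [2] read 0x2E idx=13: raw=0x30007 flags P=1 W=1 U=1 S=0
  [3] read 0x30 idx=20: raw=0x34007 flags P=1 W=1 U=1 S=0
  → PA=0x34CF7  (4 entries read)
#3 VA=0xA80C1C1FD40 (r,kernel):
  [0] read 0x14 idx=21: raw=0x36007 flags P=1 W=1 U=1 S=0
  [1] read 0x36 idx=3: raw=0x37007 flags P=1 W=1 U=1 S=0
  [2] read 0x37 idx=14: raw=0x39007 flags P=1 W=1 U=1 S=0
  [3] read 0x39 idx=31: raw=0x3D007 flags P=1 W=1 U=1 S=0
  → PA=0x3DD40  (4 entries read)
#4 VA=0xE8243C1EC56 (r,kernel):
  [0] read 0x14 idx=29: raw=0x40007 flags P=1 W=1 U=1 S=0
  [1] read 0x40 idx=9: raw=0x41007 flags P=1 W=1 U=1 S=0
  [2] read 0x41 idx=30: raw=0x42007 flags P=1 W=1 U=1 S=0
  [3] read 0x42 idx=30: raw=0x46007 flags P=1 W=1 U=1 S=0
  → PA=0x46C56  (4 entries read)
#5 VA=0xB8700000A8C (r,kernel):
  [0] read 0x14 idx=23: raw=0x47007 flags P=1 W=1 U=1 S=0
  [1] read 0x47 idx=28: raw=0x52002 flags P=0 W=1 U=0 S=0
  → PAGE_NOT_PRESENT  (2 entries read)
#6 VA=0x80102C1D533 (r,kernel):
  [0] read 0x14 idx=16: raw=0x48007 flags P=1 W=1 U=1 S=0
  [1] read 0x48 idx=4: raw=0x49007 flags P=1 W=1 U=1 S=0
  [2] read 0x49 idx=22: raw=0x4C007 flags P=1 W=1 U=1 S=0
  [3] read 0x4C idx=29: raw=0x4F007 flags P=1 W=1 U=1 S=0
  → PA=0x4F533  (4 entries read)

TLB: [["0x50201A14", "0x34"], ["0xA80C1C1F", "0x3D"], ["0xE8243C1E", "0x46"], ["0x80102C1D", "0x4F"]]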